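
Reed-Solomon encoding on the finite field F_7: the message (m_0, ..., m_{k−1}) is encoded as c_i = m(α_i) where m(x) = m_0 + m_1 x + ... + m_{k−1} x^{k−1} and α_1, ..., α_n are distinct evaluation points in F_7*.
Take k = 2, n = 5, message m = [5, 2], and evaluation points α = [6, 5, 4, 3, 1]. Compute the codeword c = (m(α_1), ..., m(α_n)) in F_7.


c = [3, 1, 6, 4, 0]

Message polynomial: m(x) = 5 + 2·x (mod 7).
For each evaluation point α_i, compute m(α_i) mod 7:
  α_1 = 6: Horner steps 2 → 3, so m(6) = 3.
  α_2 = 5: Horner steps 2 → 1, so m(5) = 1.
  α_3 = 4: Horner steps 2 → 6, so m(4) = 6.
  α_4 = 3: Horner steps 2 → 4, so m(3) = 4.
  α_5 = 1: Horner steps 2 → 0, so m(1) = 0.
Codeword c = [3, 1, 6, 4, 0] ∈ F_7^5.


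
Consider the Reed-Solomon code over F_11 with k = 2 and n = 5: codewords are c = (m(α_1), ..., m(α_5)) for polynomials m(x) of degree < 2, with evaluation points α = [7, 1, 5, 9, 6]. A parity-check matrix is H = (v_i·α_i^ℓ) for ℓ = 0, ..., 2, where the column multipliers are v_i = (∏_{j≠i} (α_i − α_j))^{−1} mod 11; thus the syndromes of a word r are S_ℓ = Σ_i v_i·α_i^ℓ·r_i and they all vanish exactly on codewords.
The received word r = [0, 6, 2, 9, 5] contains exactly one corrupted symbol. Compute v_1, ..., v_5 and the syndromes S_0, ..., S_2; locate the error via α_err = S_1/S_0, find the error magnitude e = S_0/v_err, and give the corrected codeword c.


S = (1, 6, 3), error at position 5, error magnitude e = 4, c = [0, 6, 2, 9, 1].

Step 1: column multipliers v_i = (∏_{j≠i}(α_i − α_j))^{−1} mod 11.
  i = 1 (α = 7): (7−1)(7−5)(7−9)(7−6) = 6·2·(−2)·1 = −24 ≡ 9, so v_1 = 9^{−1} = 5 (mod 11).
  i = 2 (α = 1): (1−7)(1−5)(1−9)(1−6) = (−6)·(−4)·(−8)·(−5) = 960 ≡ 3, so v_2 = 3^{−1} = 4 (mod 11).
  i = 3 (α = 5): (5−7)(5−1)(5−9)(5−6) = (−2)·4·(−4)·(−1) = −32 ≡ 1, so v_3 = 1^{−1} = 1 (mod 11).
  i = 4 (α = 9): (9−7)(9−1)(9−5)(9−6) = 2·8·4·3 = 192 ≡ 5, so v_4 = 5^{−1} = 9 (mod 11).
  i = 5 (α = 6): (6−7)(6−1)(6−5)(6−9) = (−1)·5·1·(−3) = 15 ≡ 4, so v_5 = 4^{−1} = 3 (mod 11).
  v = [5, 4, 1, 9, 3].
Step 2: syndromes of r = [0, 6, 2, 9, 5] (all sums mod 11).
  S_0 = Σ v_i r_i = 5·0 + 4·6 + 1·2 + 9·9 + 3·5 = 122 ≡ 1.
  S_1 = Σ v_i α_i r_i = 5·7·0 + 4·1·6 + 1·5·2 + 9·9·9 + 3·6·5 = 853 ≡ 6.
  α_i^2 mod 11 = [5, 1, 3, 4, 3].
  S_2 = Σ v_i α_i^2 r_i = 5·5·0 + 4·1·6 + 1·3·2 + 9·4·9 + 3·3·5 = 399 ≡ 3.
  S = (1, 6, 3) ≠ 0, so r is not a codeword (an error is present).
Step 3: locate the error. For a single error e at position i, S_ℓ = v_i·e·α_i^ℓ, so α_err = S_1/S_0.
  S_0^{−1} = 1^{−1} = 1 (mod 11), so α_err = 6·1 = 6 ≡ 6 = α_5. Error position i = 5.
  Consistency check: S_2/S_1 = 3·2 = 6 ≡ 6 = α_err ✓ (single-error assumption holds).
Step 4: error magnitude e = S_0/v_5 = S_0·∏_{j≠5}(α_5 − α_j) = 1·4 = 4 ≡ 4 (mod 11).
Step 5: correct position 5: c_5 = r_5 − e = 5 − 4 ≡ 1 (mod 11). Hence c = [0, 6, 2, 9, 1].
  Check: interpolating c through the α_i gives m(x) = 7 + 10·x (degree < 2) with m(α_i) = c_i for every i, so c is indeed a codeword.


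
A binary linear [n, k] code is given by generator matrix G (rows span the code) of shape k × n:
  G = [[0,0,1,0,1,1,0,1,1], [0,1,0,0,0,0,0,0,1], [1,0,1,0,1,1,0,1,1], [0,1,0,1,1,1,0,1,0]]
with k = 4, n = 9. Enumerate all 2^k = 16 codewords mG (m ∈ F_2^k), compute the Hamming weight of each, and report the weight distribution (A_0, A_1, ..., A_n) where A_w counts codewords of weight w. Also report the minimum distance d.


Weight distribution: A_0 = 1, A_1 = 1, A_2 = 2, A_3 = 2, A_4 = 1, A_5 = 5, A_6 = 4. Minimum distance d = 1.

Enumerate all 2^4 = 16 messages m ∈ F_2^4.
For each, compute codeword c = mG in F_2^9, then tally its weight.
  m = 0000 → c = 000000000, weight = 0.
  m = 1000 → c = 001011011, weight = 5.
  m = 0100 → c = 010000001, weight = 2.
  m = 1100 → c = 011011010, weight = 5.
  m = 0010 → c = 101011011, weight = 6.
  m = 1010 → c = 100000000, weight = 1.
  m = 0110 → c = 111011010, weight = 6.
  m = 1110 → c = 110000001, weight = 3.
  m = 0001 → c = 010111010, weight = 5.
  m = 1001 → c = 011100001, weight = 4.
  m = 0101 → c = 000111011, weight = 5.
  m = 1101 → c = 001100000, weight = 2.
  m = 0011 → c = 111100001, weight = 5.
  m = 1011 → c = 110111010, weight = 6.
  m = 0111 → c = 101100000, weight = 3.
  m = 1111 → c = 100111011, weight = 6.
Tally weights:
  weight 0: 1 codewords.
  weight 1: 1 codewords.
  weight 2: 2 codewords.
  weight 3: 2 codewords.
  weight 4: 1 codewords.
  weight 5: 5 codewords.
  weight 6: 4 codewords.
Minimum distance d = smallest w > 0 with A_w > 0 = 1.
Sanity: Σ A_w = 16 = 2^4 = 16 ✓.


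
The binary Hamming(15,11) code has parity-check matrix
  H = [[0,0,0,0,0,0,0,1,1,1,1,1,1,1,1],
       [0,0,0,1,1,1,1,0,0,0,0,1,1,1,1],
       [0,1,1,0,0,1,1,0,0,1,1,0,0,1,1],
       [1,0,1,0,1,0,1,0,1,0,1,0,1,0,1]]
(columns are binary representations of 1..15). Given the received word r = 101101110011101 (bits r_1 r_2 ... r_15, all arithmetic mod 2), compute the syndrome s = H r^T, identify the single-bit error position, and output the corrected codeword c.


s = (1, 0, 1, 0)^T, error position = 10, corrected codeword c = 101101110111101

Compute s = H r^T mod 2 one row at a time:
  s_1 = 1 + 0 + 0 + 1 + 1 + 1 + 0 + 1 = 5 ≡ 1 (mod 2).
  s_2 = 1 + 0 + 1 + 1 + 1 + 1 + 0 + 1 = 6 ≡ 0 (mod 2).
  s_3 = 0 + 1 + 1 + 1 + 0 + 1 + 0 + 1 = 5 ≡ 1 (mod 2).
  s_4 = 1 + 1 + 0 + 1 + 0 + 1 + 1 + 1 = 6 ≡ 0 (mod 2).
s = (1, 0, 1, 0)^T — this equals column 10 of H (binary 1010), so error is at position 10.
Correct: flip bit 10 of r = 101101110011101 to get c = 101101110111101.


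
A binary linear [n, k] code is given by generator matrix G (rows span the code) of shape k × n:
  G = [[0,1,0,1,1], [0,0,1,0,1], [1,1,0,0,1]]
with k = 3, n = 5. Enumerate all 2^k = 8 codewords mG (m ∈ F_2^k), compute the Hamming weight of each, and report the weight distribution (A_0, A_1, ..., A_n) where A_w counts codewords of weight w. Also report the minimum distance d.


Weight distribution: A_0 = 1, A_2 = 2, A_3 = 4, A_4 = 1. Minimum distance d = 2.

Enumerate all 2^3 = 8 messages m ∈ F_2^3.
For each, compute codeword c = mG in F_2^5, then tally its weight.
  m = 000 → c = 00000, weight = 0.
  m = 100 → c = 01011, weight = 3.
  m = 010 → c = 00101, weight = 2.
  m = 110 → c = 01110, weight = 3.
  m = 001 → c = 11001, weight = 3.
  m = 101 → c = 10010, weight = 2.
  m = 011 → c = 11100, weight = 3.
  m = 111 → c = 10111, weight = 4.
Tally weights:
  weight 0: 1 codewords.
  weight 2: 2 codewords.
  weight 3: 4 codewords.
  weight 4: 1 codewords.
Minimum distance d = smallest w > 0 with A_w > 0 = 2.
Sanity: Σ A_w = 8 = 2^3 = 8 ✓.


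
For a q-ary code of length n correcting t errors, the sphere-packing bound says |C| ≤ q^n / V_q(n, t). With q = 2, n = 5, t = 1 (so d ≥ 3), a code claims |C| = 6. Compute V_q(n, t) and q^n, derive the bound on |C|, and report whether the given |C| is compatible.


V_q(n, t) = 6, q^n = 32, Hamming bound = 5, |C| = 6 > bound (violated).

Step 1: Compute V_q(n, t) = Σ_{j=0}^1 C(n, j) (q−1)^j.
  j = 0: C(5,0)·(1)^0 = 1·1 = 1.
  j = 1: C(5,1)·(1)^1 = 5·1 = 5.
  V_q(n, t) = 1 + 5 = 6.
Step 2: q^n = 2^5 = 32.
Step 3: Hamming bound ⌊q^n / V_q(n,t)⌋ = ⌊32/6⌋ = 5.
Step 4: Compare |C| = 6 to 5: violated.
The claimed |C| lies above the Hamming bound, so no 2-ary code of length 5 with d ≥ 3 can have 6 codewords.


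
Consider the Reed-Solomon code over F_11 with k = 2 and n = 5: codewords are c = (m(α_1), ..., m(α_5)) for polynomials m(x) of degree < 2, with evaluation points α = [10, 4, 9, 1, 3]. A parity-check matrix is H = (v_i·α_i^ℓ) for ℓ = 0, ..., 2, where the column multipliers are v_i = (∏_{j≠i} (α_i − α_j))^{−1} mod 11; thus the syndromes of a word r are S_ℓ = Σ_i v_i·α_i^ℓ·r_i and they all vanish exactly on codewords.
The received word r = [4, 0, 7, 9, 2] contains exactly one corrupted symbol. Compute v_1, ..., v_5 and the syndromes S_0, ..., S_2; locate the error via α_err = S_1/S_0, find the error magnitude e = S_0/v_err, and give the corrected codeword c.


S = (8, 2, 6), error at position 5, error magnitude e = 10, c = [4, 0, 7, 9, 3].

Step 1: column multipliers v_i = (∏_{j≠i}(α_i − α_j))^{−1} mod 11.
  i = 1 (α = 10): (10−4)(10−9)(10−1)(10−3) = 6·1·9·7 = 378 ≡ 4, so v_1 = 4^{−1} = 3 (mod 11).
  i = 2 (α = 4): (4−10)(4−9)(4−1)(4−3) = (−6)·(−5)·3·1 = 90 ≡ 2, so v_2 = 2^{−1} = 6 (mod 11).
  i = 3 (α = 9): (9−10)(9−4)(9−1)(9−3) = (−1)·5·8·6 = −240 ≡ 2, so v_3 = 2^{−1} = 6 (mod 11).
  i = 4 (α = 1): (1−10)(1−4)(1−9)(1−3) = (−9)·(−3)·(−8)·(−2) = 432 ≡ 3, so v_4 = 3^{−1} = 4 (mod 11).
  i = 5 (α = 3): (3−10)(3−4)(3−9)(3−1) = (−7)·(−1)·(−6)·2 = −84 ≡ 4, so v_5 = 4^{−1} = 3 (mod 11).
  v = [3, 6, 6, 4, 3].
Step 2: syndromes of r = [4, 0, 7, 9, 2] (all sums mod 11).
  S_0 = Σ v_i r_i = 3·4 + 6·0 + 6·7 + 4·9 + 3·2 = 96 ≡ 8.
  S_1 = Σ v_i α_i r_i = 3·10·4 + 6·4·0 + 6·9·7 + 4·1·9 + 3·3·2 = 552 ≡ 2.
  α_i^2 mod 11 = [1, 5, 4, 1, 9].
  S_2 = Σ v_i α_i^2 r_i = 3·1·4 + 6·5·0 + 6·4·7 + 4·1·9 + 3·9·2 = 270 ≡ 6.
  S = (8, 2, 6) ≠ 0, so r is not a codeword (an error is present).
Step 3: locate the error. For a single error e at position i, S_ℓ = v_i·e·α_i^ℓ, so α_err = S_1/S_0.
  S_0^{−1} = 8^{−1} = 7 (mod 11), so α_err = 2·7 = 14 ≡ 3 = α_5. Error position i = 5.
  Consistency check: S_2/S_1 = 6·6 = 36 ≡ 3 = α_err ✓ (single-error assumption holds).
Step 4: error magnitude e = S_0/v_5 = S_0·∏_{j≠5}(α_5 − α_j) = 8·4 = 32 ≡ 10 (mod 11).
Step 5: correct position 5: c_5 = r_5 − e = 2 − 10 ≡ 3 (mod 11). Hence c = [4, 0, 7, 9, 3].
  Check: interpolating c through the α_i gives m(x) = 1 + 8·x (degree < 2) with m(α_i) = c_i for every i, so c is indeed a codeword.


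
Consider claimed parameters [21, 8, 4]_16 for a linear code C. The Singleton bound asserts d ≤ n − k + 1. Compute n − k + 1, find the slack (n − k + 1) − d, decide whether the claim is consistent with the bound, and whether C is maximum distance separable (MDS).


Singleton RHS = n − k + 1 = 14, slack = 10, bound satisfied, not MDS.

Singleton bound: d ≤ n − k + 1.
Here n = 21, k = 8, so n − k + 1 = 14.
Given d = 4, check d ≤ 14: YES.
Slack = (n − k + 1) − d = 10.
The code is NOT MDS (slack = 10 > 0).
Description: the claimed parameters are [21, 8, 4]_16; such a code would be non-MDS.


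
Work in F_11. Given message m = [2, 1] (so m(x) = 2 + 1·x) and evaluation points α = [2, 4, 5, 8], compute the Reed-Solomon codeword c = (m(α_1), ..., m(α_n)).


c = [4, 6, 7, 10]

Message polynomial: m(x) = 2 + 1·x (mod 11).
For each evaluation point α_i, compute m(α_i) mod 11:
  α_1 = 2: Horner steps 1 → 4, so m(2) = 4.
  α_2 = 4: Horner steps 1 → 6, so m(4) = 6.
  α_3 = 5: Horner steps 1 → 7, so m(5) = 7.
  α_4 = 8: Horner steps 1 → 10, so m(8) = 10.
Codeword c = [4, 6, 7, 10] ∈ F_11^4.


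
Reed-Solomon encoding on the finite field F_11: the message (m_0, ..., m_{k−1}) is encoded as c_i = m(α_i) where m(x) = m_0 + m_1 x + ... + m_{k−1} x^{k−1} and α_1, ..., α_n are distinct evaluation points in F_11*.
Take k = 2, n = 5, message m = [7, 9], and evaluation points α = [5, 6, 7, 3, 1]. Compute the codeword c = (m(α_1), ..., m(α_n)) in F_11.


c = [8, 6, 4, 1, 5]

Message polynomial: m(x) = 7 + 9·x (mod 11).
For each evaluation point α_i, compute m(α_i) mod 11:
  α_1 = 5: Horner steps 9 → 8, so m(5) = 8.
  α_2 = 6: Horner steps 9 → 6, so m(6) = 6.
  α_3 = 7: Horner steps 9 → 4, so m(7) = 4.
  α_4 = 3: Horner steps 9 → 1, so m(3) = 1.
  α_5 = 1: Horner steps 9 → 5, so m(1) = 5.
Codeword c = [8, 6, 4, 1, 5] ∈ F_11^5.


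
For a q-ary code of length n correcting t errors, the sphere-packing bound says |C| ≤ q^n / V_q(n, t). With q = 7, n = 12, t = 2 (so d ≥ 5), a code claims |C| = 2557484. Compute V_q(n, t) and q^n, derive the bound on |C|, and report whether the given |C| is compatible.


V_q(n, t) = 2449, q^n = 13841287201, Hamming bound = 5651811, |C| = 2557484 ≤ bound (satisfied).

Step 1: Compute V_q(n, t) = Σ_{j=0}^2 C(n, j) (q−1)^j.
  j = 0: C(12,0)·(6)^0 = 1·1 = 1.
  j = 1: C(12,1)·(6)^1 = 12·6 = 72.
  j = 2: C(12,2)·(6)^2 = 66·36 = 2376.
  V_q(n, t) = 1 + 72 + 2376 = 2449.
Step 2: q^n = 7^12 = 13841287201.
Step 3: Hamming bound ⌊q^n / V_q(n,t)⌋ = ⌊13841287201/2449⌋ = 5651811.
Step 4: Compare |C| = 2557484 to 5651811: satisfied.
The claimed |C| lies below the Hamming bound.


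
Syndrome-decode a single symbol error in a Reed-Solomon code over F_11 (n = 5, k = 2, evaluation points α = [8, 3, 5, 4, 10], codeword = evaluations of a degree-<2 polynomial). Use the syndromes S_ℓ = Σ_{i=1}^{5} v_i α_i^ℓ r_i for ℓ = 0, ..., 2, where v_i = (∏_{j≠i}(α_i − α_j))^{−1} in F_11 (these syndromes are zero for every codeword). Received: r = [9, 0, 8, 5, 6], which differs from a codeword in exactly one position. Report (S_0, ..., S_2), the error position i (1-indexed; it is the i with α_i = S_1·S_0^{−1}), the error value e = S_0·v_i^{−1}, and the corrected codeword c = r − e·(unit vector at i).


S = (5, 9, 3), error at position 4, error magnitude e = 1, c = [9, 0, 8, 4, 6].

Step 1: column multipliers v_i = (∏_{j≠i}(α_i − α_j))^{−1} mod 11.
  i = 1 (α = 8): (8−3)(8−5)(8−4)(8−10) = 5·3·4·(−2) = −120 ≡ 1, so v_1 = 1^{−1} = 1 (mod 11).
  i = 2 (α = 3): (3−8)(3−5)(3−4)(3−10) = (−5)·(−2)·(−1)·(−7) = 70 ≡ 4, so v_2 = 4^{−1} = 3 (mod 11).
  i = 3 (α = 5): (5−8)(5−3)(5−4)(5−10) = (−3)·2·1·(−5) = 30 ≡ 8, so v_3 = 8^{−1} = 7 (mod 11).
  i = 4 (α = 4): (4−8)(4−3)(4−5)(4−10) = (−4)·1·(−1)·(−6) = −24 ≡ 9, so v_4 = 9^{−1} = 5 (mod 11).
  i = 5 (α = 10): (10−8)(10−3)(10−5)(10−4) = 2·7·5·6 = 420 ≡ 2, so v_5 = 2^{−1} = 6 (mod 11).
  v = [1, 3, 7, 5, 6].
Step 2: syndromes of r = [9, 0, 8, 5, 6] (all sums mod 11).
  S_0 = Σ v_i r_i = 1·9 + 3·0 + 7·8 + 5·5 + 6·6 = 126 ≡ 5.
  S_1 = Σ v_i α_i r_i = 1·8·9 + 3·3·0 + 7·5·8 + 5·4·5 + 6·10·6 = 812 ≡ 9.
  α_i^2 mod 11 = [9, 9, 3, 5, 1].
  S_2 = Σ v_i α_i^2 r_i = 1·9·9 + 3·9·0 + 7·3·8 + 5·5·5 + 6·1·6 = 410 ≡ 3.
  S = (5, 9, 3) ≠ 0, so r is not a codeword (an error is present).
Step 3: locate the error. For a single error e at position i, S_ℓ = v_i·e·α_i^ℓ, so α_err = S_1/S_0.
  S_0^{−1} = 5^{−1} = 9 (mod 11), so α_err = 9·9 = 81 ≡ 4 = α_4. Error position i = 4.
  Consistency check: S_2/S_1 = 3·5 = 15 ≡ 4 = α_err ✓ (single-error assumption holds).
Step 4: error magnitude e = S_0/v_4 = S_0·∏_{j≠4}(α_4 − α_j) = 5·9 = 45 ≡ 1 (mod 11).
Step 5: correct position 4: c_4 = r_4 − e = 5 − 1 ≡ 4 (mod 11). Hence c = [9, 0, 8, 4, 6].
  Check: interpolating c through the α_i gives m(x) = 10 + 4·x (degree < 2) with m(α_i) = c_i for every i, so c is indeed a codeword.


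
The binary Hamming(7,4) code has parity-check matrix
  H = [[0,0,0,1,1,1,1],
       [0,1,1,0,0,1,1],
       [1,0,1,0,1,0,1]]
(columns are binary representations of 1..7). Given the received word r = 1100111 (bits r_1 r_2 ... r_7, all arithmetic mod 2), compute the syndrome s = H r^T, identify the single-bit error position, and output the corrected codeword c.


s = (1, 1, 1)^T, error position = 7, corrected codeword c = 1100110

Compute s = H r^T mod 2 one row at a time:
  s_1 = 0 + 1 + 1 + 1 = 3 ≡ 1 (mod 2).
  s_2 = 1 + 0 + 1 + 1 = 3 ≡ 1 (mod 2).
  s_3 = 1 + 0 + 1 + 1 = 3 ≡ 1 (mod 2).
s = (1, 1, 1)^T — this equals column 7 of H (binary 111), so error is at position 7.
Correct: flip bit 7 of r = 1100111 to get c = 1100110.


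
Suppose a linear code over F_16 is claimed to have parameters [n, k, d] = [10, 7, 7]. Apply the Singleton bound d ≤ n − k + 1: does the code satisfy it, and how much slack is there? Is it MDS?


Singleton RHS = n − k + 1 = 4, slack = -3, bound violated (no such code; not MDS).

Singleton bound: d ≤ n − k + 1.
Here n = 10, k = 7, so n − k + 1 = 4.
Given d = 7, check d ≤ 4: NO.
Slack = (n − k + 1) − d = -3.
The slack is negative: d = 7 exceeds n − k + 1 = 4 by 3, so the Singleton bound is violated and no linear [10, 7, 7]_16 code can exist. In particular it is not MDS (MDS requires d = n − k + 1 exactly).
Description: the claimed parameters are [10, 7, 7]_16; such a code would be impossible (violates the Singleton bound).


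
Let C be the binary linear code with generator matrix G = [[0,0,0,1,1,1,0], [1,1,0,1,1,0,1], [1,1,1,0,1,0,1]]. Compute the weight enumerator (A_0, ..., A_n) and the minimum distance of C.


Weight distribution: A_0 = 1, A_2 = 1, A_3 = 2, A_4 = 1, A_5 = 2, A_6 = 1. Minimum distance d = 2.

Enumerate all 2^3 = 8 messages m ∈ F_2^3.
For each, compute codeword c = mG in F_2^7, then tally its weight.
  m = 000 → c = 0000000, weight = 0.
  m = 100 → c = 0001110, weight = 3.
  m = 010 → c = 1101101, weight = 5.
  m = 110 → c = 1100011, weight = 4.
  m = 001 → c = 1110101, weight = 5.
  m = 101 → c = 1111011, weight = 6.
  m = 011 → c = 0011000, weight = 2.
  m = 111 → c = 0010110, weight = 3.
Tally weights:
  weight 0: 1 codewords.
  weight 2: 1 codewords.
  weight 3: 2 codewords.
  weight 4: 1 codewords.
  weight 5: 2 codewords.
  weight 6: 1 codewords.
Minimum distance d = smallest w > 0 with A_w > 0 = 2.
Sanity: Σ A_w = 8 = 2^3 = 8 ✓.


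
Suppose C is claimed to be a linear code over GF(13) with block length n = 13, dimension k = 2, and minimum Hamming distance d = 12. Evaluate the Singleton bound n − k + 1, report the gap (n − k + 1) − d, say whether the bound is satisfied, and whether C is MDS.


Singleton RHS = n − k + 1 = 12, slack = 0, bound satisfied, MDS.

Singleton bound: d ≤ n − k + 1.
Here n = 13, k = 2, so n − k + 1 = 12.
Given d = 12, check d ≤ 12: YES.
Slack = (n − k + 1) − d = 0.
The code is MDS (slack = 0).
Description: the claimed parameters are [13, 2, 12]_13; such a code would be MDS (meets Singleton bound).


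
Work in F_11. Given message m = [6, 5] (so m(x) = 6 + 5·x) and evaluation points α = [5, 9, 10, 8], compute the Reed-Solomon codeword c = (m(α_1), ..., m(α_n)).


c = [9, 7, 1, 2]

Message polynomial: m(x) = 6 + 5·x (mod 11).
For each evaluation point α_i, compute m(α_i) mod 11:
  α_1 = 5: Horner steps 5 → 9, so m(5) = 9.
  α_2 = 9: Horner steps 5 → 7, so m(9) = 7.
  α_3 = 10: Horner steps 5 → 1, so m(10) = 1.
  α_4 = 8: Horner steps 5 → 2, so m(8) = 2.
Codeword c = [9, 7, 1, 2] ∈ F_11^4.


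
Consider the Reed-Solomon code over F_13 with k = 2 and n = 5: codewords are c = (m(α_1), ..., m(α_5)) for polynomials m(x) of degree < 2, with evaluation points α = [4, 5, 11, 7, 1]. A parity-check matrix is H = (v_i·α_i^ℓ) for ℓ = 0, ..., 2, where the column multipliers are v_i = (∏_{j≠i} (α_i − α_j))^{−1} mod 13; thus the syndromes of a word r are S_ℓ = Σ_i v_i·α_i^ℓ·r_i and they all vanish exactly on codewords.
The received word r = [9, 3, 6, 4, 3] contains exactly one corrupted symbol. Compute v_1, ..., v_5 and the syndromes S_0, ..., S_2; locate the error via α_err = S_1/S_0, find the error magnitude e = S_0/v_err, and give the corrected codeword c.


S = (3, 3, 3), error at position 5, error magnitude e = 2, c = [9, 3, 6, 4, 1].

Step 1: column multipliers v_i = (∏_{j≠i}(α_i − α_j))^{−1} mod 13.
  i = 1 (α = 4): (4−5)(4−11)(4−7)(4−1) = (−1)·(−7)·(−3)·3 = −63 ≡ 2, so v_1 = 2^{−1} = 7 (mod 13).
  i = 2 (α = 5): (5−4)(5−11)(5−7)(5−1) = 1·(−6)·(−2)·4 = 48 ≡ 9, so v_2 = 9^{−1} = 3 (mod 13).
  i = 3 (α = 11): (11−4)(11−5)(11−7)(11−1) = 7·6·4·10 = 1680 ≡ 3, so v_3 = 3^{−1} = 9 (mod 13).
  i = 4 (α = 7): (7−4)(7−5)(7−11)(7−1) = 3·2·(−4)·6 = −144 ≡ 12, so v_4 = 12^{−1} = 12 (mod 13).
  i = 5 (α = 1): (1−4)(1−5)(1−11)(1−7) = (−3)·(−4)·(−10)·(−6) = 720 ≡ 5, so v_5 = 5^{−1} = 8 (mod 13).
  v = [7, 3, 9, 12, 8].
Step 2: syndromes of r = [9, 3, 6, 4, 3] (all sums mod 13).
  S_0 = Σ v_i r_i = 7·9 + 3·3 + 9·6 + 12·4 + 8·3 = 198 ≡ 3.
  S_1 = Σ v_i α_i r_i = 7·4·9 + 3·5·3 + 9·11·6 + 12·7·4 + 8·1·3 = 1251 ≡ 3.
  α_i^2 mod 13 = [3, 12, 4, 10, 1].
  S_2 = Σ v_i α_i^2 r_i = 7·3·9 + 3·12·3 + 9·4·6 + 12·10·4 + 8·1·3 = 1017 ≡ 3.
  S = (3, 3, 3) ≠ 0, so r is not a codeword (an error is present).
Step 3: locate the error. For a single error e at position i, S_ℓ = v_i·e·α_i^ℓ, so α_err = S_1/S_0.
  S_0^{−1} = 3^{−1} = 9 (mod 13), so α_err = 3·9 = 27 ≡ 1 = α_5. Error position i = 5.
  Consistency check: S_2/S_1 = 3·9 = 27 ≡ 1 = α_err ✓ (single-error assumption holds).
Step 4: error magnitude e = S_0/v_5 = S_0·∏_{j≠5}(α_5 − α_j) = 3·5 = 15 ≡ 2 (mod 13).
Step 5: correct position 5: c_5 = r_5 − e = 3 − 2 ≡ 1 (mod 13). Hence c = [9, 3, 6, 4, 1].
  Check: interpolating c through the α_i gives m(x) = 7 + 7·x (degree < 2) with m(α_i) = c_i for every i, so c is indeed a codeword.


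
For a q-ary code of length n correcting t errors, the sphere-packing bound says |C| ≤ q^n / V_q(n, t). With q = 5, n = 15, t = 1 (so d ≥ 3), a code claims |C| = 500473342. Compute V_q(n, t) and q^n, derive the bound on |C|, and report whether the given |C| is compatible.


V_q(n, t) = 61, q^n = 30517578125, Hamming bound = 500288165, |C| = 500473342 > bound (violated).

Step 1: Compute V_q(n, t) = Σ_{j=0}^1 C(n, j) (q−1)^j.
  j = 0: C(15,0)·(4)^0 = 1·1 = 1.
  j = 1: C(15,1)·(4)^1 = 15·4 = 60.
  V_q(n, t) = 1 + 60 = 61.
Step 2: q^n = 5^15 = 30517578125.
Step 3: Hamming bound ⌊q^n / V_q(n,t)⌋ = ⌊30517578125/61⌋ = 500288165.
Step 4: Compare |C| = 500473342 to 500288165: violated.
The claimed |C| lies above the Hamming bound, so no 5-ary code of length 15 with d ≥ 3 can have 500473342 codewords.


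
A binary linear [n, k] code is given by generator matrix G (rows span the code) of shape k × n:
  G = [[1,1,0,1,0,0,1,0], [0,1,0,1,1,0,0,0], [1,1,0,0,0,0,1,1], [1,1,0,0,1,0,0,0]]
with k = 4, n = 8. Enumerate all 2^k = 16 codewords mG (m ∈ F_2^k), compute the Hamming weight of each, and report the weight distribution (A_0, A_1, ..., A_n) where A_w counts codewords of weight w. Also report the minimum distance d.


Weight distribution: A_0 = 1, A_2 = 4, A_3 = 6, A_4 = 3, A_5 = 2. Minimum distance d = 2.

Enumerate all 2^4 = 16 messages m ∈ F_2^4.
For each, compute codeword c = mG in F_2^8, then tally its weight.
  m = 0000 → c = 00000000, weight = 0.
  m = 1000 → c = 11010010, weight = 4.
  m = 0100 → c = 01011000, weight = 3.
  m = 1100 → c = 10001010, weight = 3.
  m = 0010 → c = 11000011, weight = 4.
  m = 1010 → c = 00010001, weight = 2.
  m = 0110 → c = 10011011, weight = 5.
  m = 1110 → c = 01001001, weight = 3.
  m = 0001 → c = 11001000, weight = 3.
  m = 1001 → c = 00011010, weight = 3.
  m = 0101 → c = 10010000, weight = 2.
  m = 1101 → c = 01000010, weight = 2.
  m = 0011 → c = 00001011, weight = 3.
  m = 1011 → c = 11011001, weight = 5.
  m = 0111 → c = 01010011, weight = 4.
  m = 1111 → c = 10000001, weight = 2.
Tally weights:
  weight 0: 1 codewords.
  weight 2: 4 codewords.
  weight 3: 6 codewords.
  weight 4: 3 codewords.
  weight 5: 2 codewords.
Minimum distance d = smallest w > 0 with A_w > 0 = 2.
Sanity: Σ A_w = 16 = 2^4 = 16 ✓.


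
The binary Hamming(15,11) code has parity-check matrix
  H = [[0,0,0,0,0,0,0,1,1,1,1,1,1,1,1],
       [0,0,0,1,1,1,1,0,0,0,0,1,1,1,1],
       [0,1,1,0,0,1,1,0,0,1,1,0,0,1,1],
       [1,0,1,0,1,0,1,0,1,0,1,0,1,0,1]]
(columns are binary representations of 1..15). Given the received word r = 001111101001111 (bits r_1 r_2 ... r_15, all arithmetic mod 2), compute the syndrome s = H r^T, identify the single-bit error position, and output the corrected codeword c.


s = (1, 0, 1, 0)^T, error position = 10, corrected codeword c = 001111101101111

Compute s = H r^T mod 2 one row at a time:
  s_1 = 0 + 1 + 0 + 0 + 1 + 1 + 1 + 1 = 5 ≡ 1 (mod 2).
  s_2 = 1 + 1 + 1 + 1 + 1 + 1 + 1 + 1 = 8 ≡ 0 (mod 2).
  s_3 = 0 + 1 + 1 + 1 + 0 + 0 + 1 + 1 = 5 ≡ 1 (mod 2).
  s_4 = 0 + 1 + 1 + 1 + 1 + 0 + 1 + 1 = 6 ≡ 0 (mod 2).
s = (1, 0, 1, 0)^T — this equals column 10 of H (binary 1010), so error is at position 10.
Correct: flip bit 10 of r = 001111101001111 to get c = 001111101101111.


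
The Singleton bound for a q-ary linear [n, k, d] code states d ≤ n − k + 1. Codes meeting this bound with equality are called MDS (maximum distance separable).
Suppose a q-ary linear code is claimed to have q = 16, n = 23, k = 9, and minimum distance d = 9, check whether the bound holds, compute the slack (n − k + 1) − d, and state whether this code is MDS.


Singleton RHS = n − k + 1 = 15, slack = 6, bound satisfied, not MDS.

Singleton bound: d ≤ n − k + 1.
Here n = 23, k = 9, so n − k + 1 = 15.
Given d = 9, check d ≤ 15: YES.
Slack = (n − k + 1) − d = 6.
The code is NOT MDS (slack = 6 > 0).
Description: the claimed parameters are [23, 9, 9]_16; such a code would be non-MDS.


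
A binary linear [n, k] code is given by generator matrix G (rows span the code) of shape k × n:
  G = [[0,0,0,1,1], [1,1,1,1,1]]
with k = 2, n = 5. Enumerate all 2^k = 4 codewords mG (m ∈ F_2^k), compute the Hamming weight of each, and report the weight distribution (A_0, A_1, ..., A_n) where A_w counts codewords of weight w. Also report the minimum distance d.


Weight distribution: A_0 = 1, A_2 = 1, A_3 = 1, A_5 = 1. Minimum distance d = 2.

Enumerate all 2^2 = 4 messages m ∈ F_2^2.
For each, compute codeword c = mG in F_2^5, then tally its weight.
  m = 00 → c = 00000, weight = 0.
  m = 10 → c = 00011, weight = 2.
  m = 01 → c = 11111, weight = 5.
  m = 11 → c = 11100, weight = 3.
Tally weights:
  weight 0: 1 codewords.
  weight 2: 1 codewords.
  weight 3: 1 codewords.
  weight 5: 1 codewords.
Minimum distance d = smallest w > 0 with A_w > 0 = 2.
Sanity: Σ A_w = 4 = 2^2 = 4 ✓.


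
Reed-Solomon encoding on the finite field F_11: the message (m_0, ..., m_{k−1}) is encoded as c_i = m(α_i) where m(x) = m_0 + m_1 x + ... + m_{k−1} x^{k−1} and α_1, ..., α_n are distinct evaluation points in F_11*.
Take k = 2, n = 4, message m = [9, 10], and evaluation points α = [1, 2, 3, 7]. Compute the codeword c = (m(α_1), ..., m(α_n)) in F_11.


c = [8, 7, 6, 2]

Message polynomial: m(x) = 9 + 10·x (mod 11).
For each evaluation point α_i, compute m(α_i) mod 11:
  α_1 = 1: Horner steps 10 → 8, so m(1) = 8.
  α_2 = 2: Horner steps 10 → 7, so m(2) = 7.
  α_3 = 3: Horner steps 10 → 6, so m(3) = 6.
  α_4 = 7: Horner steps 10 → 2, so m(7) = 2.
Codeword c = [8, 7, 6, 2] ∈ F_11^4.


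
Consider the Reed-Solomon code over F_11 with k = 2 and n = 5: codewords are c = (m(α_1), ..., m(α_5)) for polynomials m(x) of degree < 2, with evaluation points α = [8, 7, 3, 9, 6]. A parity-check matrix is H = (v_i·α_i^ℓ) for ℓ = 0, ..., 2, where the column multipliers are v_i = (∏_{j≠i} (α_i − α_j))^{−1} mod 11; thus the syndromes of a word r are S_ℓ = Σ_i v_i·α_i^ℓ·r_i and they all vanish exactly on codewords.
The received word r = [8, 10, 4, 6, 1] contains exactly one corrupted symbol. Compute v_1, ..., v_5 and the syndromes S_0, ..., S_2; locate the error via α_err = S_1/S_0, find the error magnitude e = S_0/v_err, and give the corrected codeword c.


S = (1, 3, 9), error at position 3, error magnitude e = 8, c = [8, 10, 7, 6, 1].

Step 1: column multipliers v_i = (∏_{j≠i}(α_i − α_j))^{−1} mod 11.
  i = 1 (α = 8): (8−7)(8−3)(8−9)(8−6) = 1·5·(−1)·2 = −10 ≡ 1, so v_1 = 1^{−1} = 1 (mod 11).
  i = 2 (α = 7): (7−8)(7−3)(7−9)(7−6) = (−1)·4·(−2)·1 = 8 ≡ 8, so v_2 = 8^{−1} = 7 (mod 11).
  i = 3 (α = 3): (3−8)(3−7)(3−9)(3−6) = (−5)·(−4)·(−6)·(−3) = 360 ≡ 8, so v_3 = 8^{−1} = 7 (mod 11).
  i = 4 (α = 9): (9−8)(9−7)(9−3)(9−6) = 1·2·6·3 = 36 ≡ 3, so v_4 = 3^{−1} = 4 (mod 11).
  i = 5 (α = 6): (6−8)(6−7)(6−3)(6−9) = (−2)·(−1)·3·(−3) = −18 ≡ 4, so v_5 = 4^{−1} = 3 (mod 11).
  v = [1, 7, 7, 4, 3].
Step 2: syndromes of r = [8, 10, 4, 6, 1] (all sums mod 11).
  S_0 = Σ v_i r_i = 1·8 + 7·10 + 7·4 + 4·6 + 3·1 = 133 ≡ 1.
  S_1 = Σ v_i α_i r_i = 1·8·8 + 7·7·10 + 7·3·4 + 4·9·6 + 3·6·1 = 872 ≡ 3.
  α_i^2 mod 11 = [9, 5, 9, 4, 3].
  S_2 = Σ v_i α_i^2 r_i = 1·9·8 + 7·5·10 + 7·9·4 + 4·4·6 + 3·3·1 = 779 ≡ 9.
  S = (1, 3, 9) ≠ 0, so r is not a codeword (an error is present).
Step 3: locate the error. For a single error e at position i, S_ℓ = v_i·e·α_i^ℓ, so α_err = S_1/S_0.
  S_0^{−1} = 1^{−1} = 1 (mod 11), so α_err = 3·1 = 3 ≡ 3 = α_3. Error position i = 3.
  Consistency check: S_2/S_1 = 9·4 = 36 ≡ 3 = α_err ✓ (single-error assumption holds).
Step 4: error magnitude e = S_0/v_3 = S_0·∏_{j≠3}(α_3 − α_j) = 1·8 = 8 ≡ 8 (mod 11).
Step 5: correct position 3: c_3 = r_3 − e = 4 − 8 ≡ 7 (mod 11). Hence c = [8, 10, 7, 6, 1].
  Check: interpolating c through the α_i gives m(x) = 2 + 9·x (degree < 2) with m(α_i) = c_i for every i, so c is indeed a codeword.


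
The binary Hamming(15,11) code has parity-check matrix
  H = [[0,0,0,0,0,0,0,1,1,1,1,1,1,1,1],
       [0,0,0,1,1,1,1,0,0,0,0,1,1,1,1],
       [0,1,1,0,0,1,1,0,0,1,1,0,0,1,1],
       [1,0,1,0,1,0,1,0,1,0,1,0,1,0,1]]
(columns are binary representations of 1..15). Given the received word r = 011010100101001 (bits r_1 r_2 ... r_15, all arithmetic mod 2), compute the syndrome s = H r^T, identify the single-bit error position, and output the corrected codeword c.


s = (1, 0, 1, 0)^T, error position = 10, corrected codeword c = 011010100001001

Compute s = H r^T mod 2 one row at a time:
  s_1 = 0 + 0 + 1 + 0 + 1 + 0 + 0 + 1 = 3 ≡ 1 (mod 2).
  s_2 = 0 + 1 + 0 + 1 + 1 + 0 + 0 + 1 = 4 ≡ 0 (mod 2).
  s_3 = 1 + 1 + 0 + 1 + 1 + 0 + 0 + 1 = 5 ≡ 1 (mod 2).
  s_4 = 0 + 1 + 1 + 1 + 0 + 0 + 0 + 1 = 4 ≡ 0 (mod 2).
s = (1, 0, 1, 0)^T — this equals column 10 of H (binary 1010), so error is at position 10.
Correct: flip bit 10 of r = 011010100101001 to get c = 011010100001001.


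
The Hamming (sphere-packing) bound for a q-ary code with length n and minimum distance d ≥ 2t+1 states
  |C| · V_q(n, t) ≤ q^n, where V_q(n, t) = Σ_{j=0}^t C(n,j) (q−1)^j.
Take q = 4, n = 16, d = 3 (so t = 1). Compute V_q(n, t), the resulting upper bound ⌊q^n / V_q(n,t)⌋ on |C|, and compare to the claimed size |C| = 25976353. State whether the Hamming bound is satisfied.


V_q(n, t) = 49, q^n = 4294967296, Hamming bound = 87652393, |C| = 25976353 ≤ bound (satisfied).

Step 1: Compute V_q(n, t) = Σ_{j=0}^1 C(n, j) (q−1)^j.
  j = 0: C(16,0)·(3)^0 = 1·1 = 1.
  j = 1: C(16,1)·(3)^1 = 16·3 = 48.
  V_q(n, t) = 1 + 48 = 49.
Step 2: q^n = 4^16 = 4294967296.
Step 3: Hamming bound ⌊q^n / V_q(n,t)⌋ = ⌊4294967296/49⌋ = 87652393.
Step 4: Compare |C| = 25976353 to 87652393: satisfied.
The claimed |C| lies below the Hamming bound.


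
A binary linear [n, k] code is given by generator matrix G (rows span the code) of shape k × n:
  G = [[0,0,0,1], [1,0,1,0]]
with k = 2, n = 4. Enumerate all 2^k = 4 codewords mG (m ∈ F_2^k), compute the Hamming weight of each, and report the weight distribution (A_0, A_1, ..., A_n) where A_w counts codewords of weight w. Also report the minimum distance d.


Weight distribution: A_0 = 1, A_1 = 1, A_2 = 1, A_3 = 1. Minimum distance d = 1.

Enumerate all 2^2 = 4 messages m ∈ F_2^2.
For each, compute codeword c = mG in F_2^4, then tally its weight.
  m = 00 → c = 0000, weight = 0.
  m = 10 → c = 0001, weight = 1.
  m = 01 → c = 1010, weight = 2.
  m = 11 → c = 1011, weight = 3.
Tally weights:
  weight 0: 1 codewords.
  weight 1: 1 codewords.
  weight 2: 1 codewords.
  weight 3: 1 codewords.
Minimum distance d = smallest w > 0 with A_w > 0 = 1.
Sanity: Σ A_w = 4 = 2^2 = 4 ✓.


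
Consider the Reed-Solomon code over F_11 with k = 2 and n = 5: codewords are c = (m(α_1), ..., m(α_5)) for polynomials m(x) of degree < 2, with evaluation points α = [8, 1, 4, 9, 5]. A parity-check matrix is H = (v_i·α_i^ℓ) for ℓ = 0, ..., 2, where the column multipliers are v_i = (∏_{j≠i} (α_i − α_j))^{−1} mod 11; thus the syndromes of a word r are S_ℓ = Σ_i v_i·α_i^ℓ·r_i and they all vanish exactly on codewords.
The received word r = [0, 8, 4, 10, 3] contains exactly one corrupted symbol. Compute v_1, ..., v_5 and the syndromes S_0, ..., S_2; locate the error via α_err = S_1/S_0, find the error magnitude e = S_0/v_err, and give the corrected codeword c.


S = (1, 1, 1), error at position 2, error magnitude e = 1, c = [0, 7, 4, 10, 3].

Step 1: column multipliers v_i = (∏_{j≠i}(α_i − α_j))^{−1} mod 11.
  i = 1 (α = 8): (8−1)(8−4)(8−9)(8−5) = 7·4·(−1)·3 = −84 ≡ 4, so v_1 = 4^{−1} = 3 (mod 11).
  i = 2 (α = 1): (1−8)(1−4)(1−9)(1−5) = (−7)·(−3)·(−8)·(−4) = 672 ≡ 1, so v_2 = 1^{−1} = 1 (mod 11).
  i = 3 (α = 4): (4−8)(4−1)(4−9)(4−5) = (−4)·3·(−5)·(−1) = −60 ≡ 6, so v_3 = 6^{−1} = 2 (mod 11).
  i = 4 (α = 9): (9−8)(9−1)(9−4)(9−5) = 1·8·5·4 = 160 ≡ 6, so v_4 = 6^{−1} = 2 (mod 11).
  i = 5 (α = 5): (5−8)(5−1)(5−4)(5−9) = (−3)·4·1·(−4) = 48 ≡ 4, so v_5 = 4^{−1} = 3 (mod 11).
  v = [3, 1, 2, 2, 3].
Step 2: syndromes of r = [0, 8, 4, 10, 3] (all sums mod 11).
  S_0 = Σ v_i r_i = 3·0 + 1·8 + 2·4 + 2·10 + 3·3 = 45 ≡ 1.
  S_1 = Σ v_i α_i r_i = 3·8·0 + 1·1·8 + 2·4·4 + 2·9·10 + 3·5·3 = 265 ≡ 1.
  α_i^2 mod 11 = [9, 1, 5, 4, 3].
  S_2 = Σ v_i α_i^2 r_i = 3·9·0 + 1·1·8 + 2·5·4 + 2·4·10 + 3·3·3 = 155 ≡ 1.
  S = (1, 1, 1) ≠ 0, so r is not a codeword (an error is present).
Step 3: locate the error. For a single error e at position i, S_ℓ = v_i·e·α_i^ℓ, so α_err = S_1/S_0.
  S_0^{−1} = 1^{−1} = 1 (mod 11), so α_err = 1·1 = 1 ≡ 1 = α_2. Error position i = 2.
  Consistency check: S_2/S_1 = 1·1 = 1 ≡ 1 = α_err ✓ (single-error assumption holds).
Step 4: error magnitude e = S_0/v_2 = S_0·∏_{j≠2}(α_2 − α_j) = 1·1 = 1 ≡ 1 (mod 11).
Step 5: correct position 2: c_2 = r_2 − e = 8 − 1 ≡ 7 (mod 11). Hence c = [0, 7, 4, 10, 3].
  Check: interpolating c through the α_i gives m(x) = 8 + 10·x (degree < 2) with m(α_i) = c_i for every i, so c is indeed a codeword.


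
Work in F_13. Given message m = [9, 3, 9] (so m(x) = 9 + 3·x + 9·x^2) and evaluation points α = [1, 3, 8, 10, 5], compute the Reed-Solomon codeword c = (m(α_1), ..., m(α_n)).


c = [8, 8, 11, 3, 2]

Message polynomial: m(x) = 9 + 3·x + 9·x^2 (mod 13).
For each evaluation point α_i, compute m(α_i) mod 13:
  α_1 = 1: Horner steps 9 → 12 → 8, so m(1) = 8.
  α_2 = 3: Horner steps 9 → 4 → 8, so m(3) = 8.
  α_3 = 8: Horner steps 9 → 10 → 11, so m(8) = 11.
  α_4 = 10: Horner steps 9 → 2 → 3, so m(10) = 3.
  α_5 = 5: Horner steps 9 → 9 → 2, so m(5) = 2.
Codeword c = [8, 8, 11, 3, 2] ∈ F_13^5.


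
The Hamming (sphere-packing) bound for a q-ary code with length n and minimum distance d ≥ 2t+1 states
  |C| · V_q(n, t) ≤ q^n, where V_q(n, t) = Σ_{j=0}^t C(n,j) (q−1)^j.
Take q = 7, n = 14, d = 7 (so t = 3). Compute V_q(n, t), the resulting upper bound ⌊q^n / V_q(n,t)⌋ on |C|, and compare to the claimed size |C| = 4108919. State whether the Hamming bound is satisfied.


V_q(n, t) = 81985, q^n = 678223072849, Hamming bound = 8272526, |C| = 4108919 ≤ bound (satisfied).

Step 1: Compute V_q(n, t) = Σ_{j=0}^3 C(n, j) (q−1)^j.
  j = 0: C(14,0)·(6)^0 = 1·1 = 1.
  j = 1: C(14,1)·(6)^1 = 14·6 = 84.
  j = 2: C(14,2)·(6)^2 = 91·36 = 3276.
  j = 3: C(14,3)·(6)^3 = 364·216 = 78624.
  V_q(n, t) = 1 + 84 + 3276 + 78624 = 81985.
Step 2: q^n = 7^14 = 678223072849.
Step 3: Hamming bound ⌊q^n / V_q(n,t)⌋ = ⌊678223072849/81985⌋ = 8272526.
Step 4: Compare |C| = 4108919 to 8272526: satisfied.
The claimed |C| lies below the Hamming bound.


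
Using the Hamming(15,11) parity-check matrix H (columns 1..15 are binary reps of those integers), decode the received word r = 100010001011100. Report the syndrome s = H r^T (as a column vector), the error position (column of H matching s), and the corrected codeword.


s = (0, 1, 1, 1)^T, error position = 7, corrected codeword c = 100010101011100

Compute s = H r^T mod 2 one row at a time:
  s_1 = 0 + 1 + 0 + 1 + 1 + 1 + 0 + 0 = 4 ≡ 0 (mod 2).
  s_2 = 0 + 1 + 0 + 0 + 1 + 1 + 0 + 0 = 3 ≡ 1 (mod 2).
  s_3 = 0 + 0 + 0 + 0 + 0 + 1 + 0 + 0 = 1 ≡ 1 (mod 2).
  s_4 = 1 + 0 + 1 + 0 + 1 + 1 + 1 + 0 = 5 ≡ 1 (mod 2).
s = (0, 1, 1, 1)^T — this equals column 7 of H (binary 0111), so error is at position 7.
Correct: flip bit 7 of r = 100010001011100 to get c = 100010101011100.


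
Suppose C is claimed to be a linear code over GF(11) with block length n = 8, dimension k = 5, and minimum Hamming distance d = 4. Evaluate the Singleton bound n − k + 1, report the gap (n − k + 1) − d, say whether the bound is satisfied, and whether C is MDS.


Singleton RHS = n − k + 1 = 4, slack = 0, bound satisfied, MDS.

Singleton bound: d ≤ n − k + 1.
Here n = 8, k = 5, so n − k + 1 = 4.
Given d = 4, check d ≤ 4: YES.
Slack = (n − k + 1) − d = 0.
The code is MDS (slack = 0).
Description: the claimed parameters are [8, 5, 4]_11; such a code would be MDS (meets Singleton bound).


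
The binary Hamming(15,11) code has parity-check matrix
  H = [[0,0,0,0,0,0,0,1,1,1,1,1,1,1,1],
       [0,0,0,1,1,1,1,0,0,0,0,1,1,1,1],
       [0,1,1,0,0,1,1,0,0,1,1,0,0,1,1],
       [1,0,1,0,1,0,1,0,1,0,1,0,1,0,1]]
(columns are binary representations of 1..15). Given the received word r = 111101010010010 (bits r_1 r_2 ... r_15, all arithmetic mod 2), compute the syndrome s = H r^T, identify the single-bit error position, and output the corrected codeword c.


s = (1, 1, 1, 1)^T, error position = 15, corrected codeword c = 111101010010011

Compute s = H r^T mod 2 one row at a time:
  s_1 = 1 + 0 + 0 + 1 + 0 + 0 + 1 + 0 = 3 ≡ 1 (mod 2).
  s_2 = 1 + 0 + 1 + 0 + 0 + 0 + 1 + 0 = 3 ≡ 1 (mod 2).
  s_3 = 1 + 1 + 1 + 0 + 0 + 1 + 1 + 0 = 5 ≡ 1 (mod 2).
  s_4 = 1 + 1 + 0 + 0 + 0 + 1 + 0 + 0 = 3 ≡ 1 (mod 2).
s = (1, 1, 1, 1)^T — this equals column 15 of H (binary 1111), so error is at position 15.
Correct: flip bit 15 of r = 111101010010010 to get c = 111101010010011.


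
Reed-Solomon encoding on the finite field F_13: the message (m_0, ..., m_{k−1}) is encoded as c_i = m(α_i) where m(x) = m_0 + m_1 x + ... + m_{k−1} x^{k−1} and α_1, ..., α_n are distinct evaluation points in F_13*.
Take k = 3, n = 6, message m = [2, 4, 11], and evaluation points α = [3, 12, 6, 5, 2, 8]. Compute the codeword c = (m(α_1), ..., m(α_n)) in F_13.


c = [9, 9, 6, 11, 2, 10]

Message polynomial: m(x) = 2 + 4·x + 11·x^2 (mod 13).
For each evaluation point α_i, compute m(α_i) mod 13:
  α_1 = 3: Horner steps 11 → 11 → 9, so m(3) = 9.
  α_2 = 12: Horner steps 11 → 6 → 9, so m(12) = 9.
  α_3 = 6: Horner steps 11 → 5 → 6, so m(6) = 6.
  α_4 = 5: Horner steps 11 → 7 → 11, so m(5) = 11.
  α_5 = 2: Horner steps 11 → 0 → 2, so m(2) = 2.
  α_6 = 8: Horner steps 11 → 1 → 10, so m(8) = 10.
Codeword c = [9, 9, 6, 11, 2, 10] ∈ F_13^6.


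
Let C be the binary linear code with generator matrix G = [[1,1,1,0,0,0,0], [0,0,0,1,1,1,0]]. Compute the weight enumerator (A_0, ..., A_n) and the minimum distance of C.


Weight distribution: A_0 = 1, A_3 = 2, A_6 = 1. Minimum distance d = 3.

Enumerate all 2^2 = 4 messages m ∈ F_2^2.
For each, compute codeword c = mG in F_2^7, then tally its weight.
  m = 00 → c = 0000000, weight = 0.
  m = 10 → c = 1110000, weight = 3.
  m = 01 → c = 0001110, weight = 3.
  m = 11 → c = 1111110, weight = 6.
Tally weights:
  weight 0: 1 codewords.
  weight 3: 2 codewords.
  weight 6: 1 codewords.
Minimum distance d = smallest w > 0 with A_w > 0 = 3.
Sanity: Σ A_w = 4 = 2^2 = 4 ✓.


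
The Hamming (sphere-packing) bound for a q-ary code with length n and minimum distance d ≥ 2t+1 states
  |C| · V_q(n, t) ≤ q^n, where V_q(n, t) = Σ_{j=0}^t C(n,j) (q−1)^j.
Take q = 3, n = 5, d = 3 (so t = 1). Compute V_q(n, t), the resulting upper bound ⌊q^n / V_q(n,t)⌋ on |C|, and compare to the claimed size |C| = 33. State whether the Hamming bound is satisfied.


V_q(n, t) = 11, q^n = 243, Hamming bound = 22, |C| = 33 > bound (violated).

Step 1: Compute V_q(n, t) = Σ_{j=0}^1 C(n, j) (q−1)^j.
  j = 0: C(5,0)·(2)^0 = 1·1 = 1.
  j = 1: C(5,1)·(2)^1 = 5·2 = 10.
  V_q(n, t) = 1 + 10 = 11.
Step 2: q^n = 3^5 = 243.
Step 3: Hamming bound ⌊q^n / V_q(n,t)⌋ = ⌊243/11⌋ = 22.
Step 4: Compare |C| = 33 to 22: violated.
The claimed |C| lies above the Hamming bound, so no 3-ary code of length 5 with d ≥ 3 can have 33 codewords.
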